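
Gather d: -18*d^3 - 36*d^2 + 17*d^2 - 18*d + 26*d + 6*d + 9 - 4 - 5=-18*d^3 - 19*d^2 + 14*d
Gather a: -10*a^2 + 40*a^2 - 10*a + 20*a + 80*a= 30*a^2 + 90*a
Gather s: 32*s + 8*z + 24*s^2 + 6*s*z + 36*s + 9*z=24*s^2 + s*(6*z + 68) + 17*z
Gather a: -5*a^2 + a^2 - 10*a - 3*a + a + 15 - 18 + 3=-4*a^2 - 12*a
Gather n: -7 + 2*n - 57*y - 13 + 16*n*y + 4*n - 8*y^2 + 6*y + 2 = n*(16*y + 6) - 8*y^2 - 51*y - 18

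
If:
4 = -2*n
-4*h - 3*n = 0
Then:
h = 3/2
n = -2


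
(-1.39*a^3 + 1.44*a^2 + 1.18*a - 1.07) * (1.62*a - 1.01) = -2.2518*a^4 + 3.7367*a^3 + 0.4572*a^2 - 2.9252*a + 1.0807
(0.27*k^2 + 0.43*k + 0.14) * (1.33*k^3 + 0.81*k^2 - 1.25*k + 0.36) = 0.3591*k^5 + 0.7906*k^4 + 0.197*k^3 - 0.3269*k^2 - 0.0202*k + 0.0504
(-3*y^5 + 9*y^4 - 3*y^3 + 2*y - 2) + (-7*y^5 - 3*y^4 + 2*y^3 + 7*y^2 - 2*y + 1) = -10*y^5 + 6*y^4 - y^3 + 7*y^2 - 1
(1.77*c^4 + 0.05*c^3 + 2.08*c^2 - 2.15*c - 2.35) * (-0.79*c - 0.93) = -1.3983*c^5 - 1.6856*c^4 - 1.6897*c^3 - 0.2359*c^2 + 3.856*c + 2.1855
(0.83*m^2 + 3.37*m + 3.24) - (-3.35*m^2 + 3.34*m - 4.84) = 4.18*m^2 + 0.0300000000000002*m + 8.08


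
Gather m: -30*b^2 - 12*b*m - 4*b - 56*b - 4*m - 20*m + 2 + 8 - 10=-30*b^2 - 60*b + m*(-12*b - 24)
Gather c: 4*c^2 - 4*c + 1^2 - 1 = 4*c^2 - 4*c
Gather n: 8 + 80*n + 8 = 80*n + 16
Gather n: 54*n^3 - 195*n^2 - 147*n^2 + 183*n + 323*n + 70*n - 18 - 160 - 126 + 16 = 54*n^3 - 342*n^2 + 576*n - 288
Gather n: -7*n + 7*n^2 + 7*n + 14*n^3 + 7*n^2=14*n^3 + 14*n^2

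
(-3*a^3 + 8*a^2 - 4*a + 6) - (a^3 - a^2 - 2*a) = -4*a^3 + 9*a^2 - 2*a + 6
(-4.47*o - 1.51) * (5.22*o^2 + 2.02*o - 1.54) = -23.3334*o^3 - 16.9116*o^2 + 3.8336*o + 2.3254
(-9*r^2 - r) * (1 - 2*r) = 18*r^3 - 7*r^2 - r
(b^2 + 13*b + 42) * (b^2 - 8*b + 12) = b^4 + 5*b^3 - 50*b^2 - 180*b + 504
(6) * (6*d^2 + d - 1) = 36*d^2 + 6*d - 6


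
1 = 1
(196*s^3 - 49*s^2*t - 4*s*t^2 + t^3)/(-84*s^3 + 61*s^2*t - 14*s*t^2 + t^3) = (-7*s - t)/(3*s - t)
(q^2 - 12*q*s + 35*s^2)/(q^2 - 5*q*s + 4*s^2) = (q^2 - 12*q*s + 35*s^2)/(q^2 - 5*q*s + 4*s^2)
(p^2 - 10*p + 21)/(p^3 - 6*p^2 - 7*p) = (p - 3)/(p*(p + 1))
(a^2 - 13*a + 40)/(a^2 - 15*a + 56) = (a - 5)/(a - 7)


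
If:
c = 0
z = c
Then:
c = 0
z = 0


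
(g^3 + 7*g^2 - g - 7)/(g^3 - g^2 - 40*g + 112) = (g^2 - 1)/(g^2 - 8*g + 16)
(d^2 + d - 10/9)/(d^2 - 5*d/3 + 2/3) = (d + 5/3)/(d - 1)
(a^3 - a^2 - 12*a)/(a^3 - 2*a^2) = (a^2 - a - 12)/(a*(a - 2))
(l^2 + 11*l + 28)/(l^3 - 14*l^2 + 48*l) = (l^2 + 11*l + 28)/(l*(l^2 - 14*l + 48))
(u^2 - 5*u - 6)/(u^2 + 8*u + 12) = (u^2 - 5*u - 6)/(u^2 + 8*u + 12)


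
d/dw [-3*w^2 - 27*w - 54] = -6*w - 27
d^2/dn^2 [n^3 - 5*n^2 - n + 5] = 6*n - 10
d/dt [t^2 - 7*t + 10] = 2*t - 7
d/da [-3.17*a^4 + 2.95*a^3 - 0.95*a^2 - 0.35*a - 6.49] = -12.68*a^3 + 8.85*a^2 - 1.9*a - 0.35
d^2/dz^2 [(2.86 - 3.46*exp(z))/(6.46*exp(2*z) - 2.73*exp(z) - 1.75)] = (-144.391336*exp(4*z) + 416.389636*exp(3*z) - 386.006964*exp(2*z) + 167.174644*exp(z) - 24.2599)*exp(z)/(269.586136*exp(6*z) - 341.781804*exp(5*z) - 74.653698*exp(4*z) + 164.829483*exp(3*z) + 20.223525*exp(2*z) - 25.081875*exp(z) - 5.359375)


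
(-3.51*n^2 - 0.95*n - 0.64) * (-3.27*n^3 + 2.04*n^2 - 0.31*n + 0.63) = 11.4777*n^5 - 4.0539*n^4 + 1.2429*n^3 - 3.2224*n^2 - 0.4001*n - 0.4032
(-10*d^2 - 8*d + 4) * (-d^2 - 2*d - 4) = 10*d^4 + 28*d^3 + 52*d^2 + 24*d - 16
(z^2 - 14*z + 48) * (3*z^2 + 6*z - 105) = 3*z^4 - 36*z^3 - 45*z^2 + 1758*z - 5040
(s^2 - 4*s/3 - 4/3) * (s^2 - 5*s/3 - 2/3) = s^4 - 3*s^3 + 2*s^2/9 + 28*s/9 + 8/9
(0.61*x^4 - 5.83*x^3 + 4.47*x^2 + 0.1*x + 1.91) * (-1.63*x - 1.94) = -0.9943*x^5 + 8.3195*x^4 + 4.0241*x^3 - 8.8348*x^2 - 3.3073*x - 3.7054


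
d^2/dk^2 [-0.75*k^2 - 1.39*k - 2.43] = -1.50000000000000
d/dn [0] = 0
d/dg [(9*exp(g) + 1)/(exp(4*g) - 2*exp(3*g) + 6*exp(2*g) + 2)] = (-2*(9*exp(g) + 1)*(2*exp(2*g) - 3*exp(g) + 6)*exp(g) + 9*exp(4*g) - 18*exp(3*g) + 54*exp(2*g) + 18)*exp(g)/(exp(4*g) - 2*exp(3*g) + 6*exp(2*g) + 2)^2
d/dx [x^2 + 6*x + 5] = 2*x + 6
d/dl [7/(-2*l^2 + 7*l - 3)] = 7*(4*l - 7)/(2*l^2 - 7*l + 3)^2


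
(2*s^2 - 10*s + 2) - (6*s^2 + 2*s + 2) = -4*s^2 - 12*s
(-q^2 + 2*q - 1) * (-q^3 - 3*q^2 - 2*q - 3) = q^5 + q^4 - 3*q^3 + 2*q^2 - 4*q + 3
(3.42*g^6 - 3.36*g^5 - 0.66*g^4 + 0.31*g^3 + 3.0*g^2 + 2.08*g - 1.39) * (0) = 0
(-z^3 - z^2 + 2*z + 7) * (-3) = 3*z^3 + 3*z^2 - 6*z - 21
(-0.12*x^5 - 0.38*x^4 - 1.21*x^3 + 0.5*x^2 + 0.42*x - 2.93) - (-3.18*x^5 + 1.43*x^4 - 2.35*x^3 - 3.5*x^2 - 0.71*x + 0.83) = 3.06*x^5 - 1.81*x^4 + 1.14*x^3 + 4.0*x^2 + 1.13*x - 3.76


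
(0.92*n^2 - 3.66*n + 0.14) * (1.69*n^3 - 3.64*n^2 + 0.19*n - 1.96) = 1.5548*n^5 - 9.5342*n^4 + 13.7338*n^3 - 3.0082*n^2 + 7.2002*n - 0.2744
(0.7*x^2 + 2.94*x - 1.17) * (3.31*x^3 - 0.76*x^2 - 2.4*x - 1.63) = 2.317*x^5 + 9.1994*x^4 - 7.7871*x^3 - 7.3078*x^2 - 1.9842*x + 1.9071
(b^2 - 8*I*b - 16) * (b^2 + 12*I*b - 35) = b^4 + 4*I*b^3 + 45*b^2 + 88*I*b + 560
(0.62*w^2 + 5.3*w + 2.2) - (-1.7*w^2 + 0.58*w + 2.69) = 2.32*w^2 + 4.72*w - 0.49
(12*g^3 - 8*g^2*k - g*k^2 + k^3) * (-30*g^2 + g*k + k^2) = -360*g^5 + 252*g^4*k + 34*g^3*k^2 - 39*g^2*k^3 + k^5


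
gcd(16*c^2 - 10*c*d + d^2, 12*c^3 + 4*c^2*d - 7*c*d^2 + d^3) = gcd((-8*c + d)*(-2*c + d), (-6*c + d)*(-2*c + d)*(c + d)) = 2*c - d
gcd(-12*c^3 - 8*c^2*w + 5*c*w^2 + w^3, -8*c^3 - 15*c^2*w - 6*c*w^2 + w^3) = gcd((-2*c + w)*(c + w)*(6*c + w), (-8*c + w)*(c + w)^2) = c + w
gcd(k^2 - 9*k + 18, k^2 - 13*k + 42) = k - 6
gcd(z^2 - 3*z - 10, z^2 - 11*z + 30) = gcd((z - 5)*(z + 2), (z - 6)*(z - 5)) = z - 5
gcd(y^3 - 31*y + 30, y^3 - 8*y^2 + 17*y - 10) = y^2 - 6*y + 5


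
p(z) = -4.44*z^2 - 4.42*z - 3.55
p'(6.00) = -57.70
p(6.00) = -189.91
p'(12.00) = -110.98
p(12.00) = -695.95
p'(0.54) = -9.22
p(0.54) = -7.23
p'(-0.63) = 1.17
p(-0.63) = -2.53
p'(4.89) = -47.84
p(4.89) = -131.33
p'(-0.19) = -2.73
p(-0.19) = -2.87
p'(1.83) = -20.67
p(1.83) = -26.51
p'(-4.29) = 33.68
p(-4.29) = -66.30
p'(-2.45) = 17.34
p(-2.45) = -19.37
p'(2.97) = -30.79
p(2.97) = -55.84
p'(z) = -8.88*z - 4.42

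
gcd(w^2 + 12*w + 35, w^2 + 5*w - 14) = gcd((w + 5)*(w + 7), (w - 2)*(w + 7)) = w + 7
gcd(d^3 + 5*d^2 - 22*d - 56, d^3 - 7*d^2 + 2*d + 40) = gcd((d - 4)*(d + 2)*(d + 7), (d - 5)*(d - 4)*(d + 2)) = d^2 - 2*d - 8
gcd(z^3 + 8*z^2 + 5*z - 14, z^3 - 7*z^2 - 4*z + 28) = z + 2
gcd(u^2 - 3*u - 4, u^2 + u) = u + 1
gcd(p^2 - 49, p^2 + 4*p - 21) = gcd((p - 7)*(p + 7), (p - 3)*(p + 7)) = p + 7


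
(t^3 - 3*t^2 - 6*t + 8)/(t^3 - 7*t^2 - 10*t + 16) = (t - 4)/(t - 8)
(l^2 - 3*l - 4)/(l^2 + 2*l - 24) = (l + 1)/(l + 6)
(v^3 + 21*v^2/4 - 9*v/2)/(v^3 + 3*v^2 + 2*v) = (4*v^2 + 21*v - 18)/(4*(v^2 + 3*v + 2))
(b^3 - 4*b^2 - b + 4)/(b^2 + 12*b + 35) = (b^3 - 4*b^2 - b + 4)/(b^2 + 12*b + 35)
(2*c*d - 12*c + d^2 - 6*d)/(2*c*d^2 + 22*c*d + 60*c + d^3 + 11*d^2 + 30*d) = (d - 6)/(d^2 + 11*d + 30)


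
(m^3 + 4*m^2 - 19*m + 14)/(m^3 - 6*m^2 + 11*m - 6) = (m + 7)/(m - 3)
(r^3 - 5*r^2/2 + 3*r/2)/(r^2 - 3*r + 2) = r*(2*r - 3)/(2*(r - 2))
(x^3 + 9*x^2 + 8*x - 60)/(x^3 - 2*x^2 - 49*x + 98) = (x^2 + 11*x + 30)/(x^2 - 49)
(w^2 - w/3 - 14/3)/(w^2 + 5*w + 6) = (w - 7/3)/(w + 3)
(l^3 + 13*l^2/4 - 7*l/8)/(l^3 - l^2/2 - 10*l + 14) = l*(4*l - 1)/(4*(l^2 - 4*l + 4))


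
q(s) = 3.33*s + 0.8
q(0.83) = 3.56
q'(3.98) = 3.33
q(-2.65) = -8.02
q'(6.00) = 3.33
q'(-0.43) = 3.33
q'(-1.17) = 3.33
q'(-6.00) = 3.33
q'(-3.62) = 3.33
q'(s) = 3.33000000000000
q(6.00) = 20.78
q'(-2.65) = 3.33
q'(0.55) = 3.33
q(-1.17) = -3.10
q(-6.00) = -19.18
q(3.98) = 14.05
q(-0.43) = -0.63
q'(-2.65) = 3.33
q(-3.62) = -11.25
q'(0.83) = 3.33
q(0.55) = 2.63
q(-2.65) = -8.02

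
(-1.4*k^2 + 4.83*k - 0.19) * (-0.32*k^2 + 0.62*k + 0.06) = 0.448*k^4 - 2.4136*k^3 + 2.9714*k^2 + 0.172*k - 0.0114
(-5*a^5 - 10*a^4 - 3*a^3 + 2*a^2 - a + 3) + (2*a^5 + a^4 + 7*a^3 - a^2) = -3*a^5 - 9*a^4 + 4*a^3 + a^2 - a + 3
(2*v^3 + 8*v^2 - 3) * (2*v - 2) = 4*v^4 + 12*v^3 - 16*v^2 - 6*v + 6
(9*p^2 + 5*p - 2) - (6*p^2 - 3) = 3*p^2 + 5*p + 1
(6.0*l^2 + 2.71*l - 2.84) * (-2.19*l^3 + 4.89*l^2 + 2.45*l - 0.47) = -13.14*l^5 + 23.4051*l^4 + 34.1715*l^3 - 10.0681*l^2 - 8.2317*l + 1.3348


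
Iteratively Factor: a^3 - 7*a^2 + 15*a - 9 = (a - 3)*(a^2 - 4*a + 3) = (a - 3)^2*(a - 1)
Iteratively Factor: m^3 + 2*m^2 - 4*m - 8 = (m + 2)*(m^2 - 4) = (m + 2)^2*(m - 2)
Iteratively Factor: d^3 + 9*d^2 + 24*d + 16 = (d + 4)*(d^2 + 5*d + 4) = (d + 1)*(d + 4)*(d + 4)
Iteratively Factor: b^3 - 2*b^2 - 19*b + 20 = (b - 1)*(b^2 - b - 20) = (b - 5)*(b - 1)*(b + 4)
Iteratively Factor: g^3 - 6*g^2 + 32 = (g - 4)*(g^2 - 2*g - 8) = (g - 4)*(g + 2)*(g - 4)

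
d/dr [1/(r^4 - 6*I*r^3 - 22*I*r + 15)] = 2*(-2*r^3 + 9*I*r^2 + 11*I)/(r^4 - 6*I*r^3 - 22*I*r + 15)^2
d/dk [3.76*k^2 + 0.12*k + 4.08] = 7.52*k + 0.12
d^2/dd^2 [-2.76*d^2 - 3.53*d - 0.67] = -5.52000000000000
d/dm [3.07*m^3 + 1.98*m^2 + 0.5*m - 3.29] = 9.21*m^2 + 3.96*m + 0.5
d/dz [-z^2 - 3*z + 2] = -2*z - 3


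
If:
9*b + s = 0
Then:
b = -s/9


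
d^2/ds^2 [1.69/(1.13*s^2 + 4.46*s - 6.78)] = (-4.315922*s^2 - 17.034524*s + 1.69*(2.26*s + 4.46)*(4.52*s + 8.92) + 25.895532)/(1.13*s^2 + 4.46*s - 6.78)^3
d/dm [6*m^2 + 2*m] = 12*m + 2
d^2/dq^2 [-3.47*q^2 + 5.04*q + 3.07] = -6.94000000000000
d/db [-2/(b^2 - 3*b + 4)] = 2*(2*b - 3)/(b^2 - 3*b + 4)^2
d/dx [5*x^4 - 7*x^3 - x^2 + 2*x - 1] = 20*x^3 - 21*x^2 - 2*x + 2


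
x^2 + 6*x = x*(x + 6)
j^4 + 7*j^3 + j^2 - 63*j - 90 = (j - 3)*(j + 2)*(j + 3)*(j + 5)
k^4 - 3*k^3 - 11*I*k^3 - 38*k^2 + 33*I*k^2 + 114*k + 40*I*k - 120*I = (k - 3)*(k - 5*I)*(k - 4*I)*(k - 2*I)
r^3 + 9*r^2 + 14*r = r*(r + 2)*(r + 7)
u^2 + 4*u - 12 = (u - 2)*(u + 6)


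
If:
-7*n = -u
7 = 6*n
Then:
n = 7/6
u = 49/6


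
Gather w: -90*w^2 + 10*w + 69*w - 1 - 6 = -90*w^2 + 79*w - 7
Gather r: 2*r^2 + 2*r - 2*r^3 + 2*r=-2*r^3 + 2*r^2 + 4*r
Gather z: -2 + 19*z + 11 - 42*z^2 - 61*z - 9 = -42*z^2 - 42*z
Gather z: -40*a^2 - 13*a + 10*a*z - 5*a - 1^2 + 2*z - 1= -40*a^2 - 18*a + z*(10*a + 2) - 2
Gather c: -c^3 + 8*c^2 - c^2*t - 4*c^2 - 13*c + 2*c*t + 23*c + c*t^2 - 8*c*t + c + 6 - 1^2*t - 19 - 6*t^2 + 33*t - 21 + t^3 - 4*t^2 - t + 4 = -c^3 + c^2*(4 - t) + c*(t^2 - 6*t + 11) + t^3 - 10*t^2 + 31*t - 30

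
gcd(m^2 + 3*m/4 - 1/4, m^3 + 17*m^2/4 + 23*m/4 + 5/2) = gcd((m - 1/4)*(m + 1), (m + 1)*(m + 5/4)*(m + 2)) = m + 1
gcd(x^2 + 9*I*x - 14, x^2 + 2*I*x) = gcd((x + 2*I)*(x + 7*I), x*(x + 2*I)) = x + 2*I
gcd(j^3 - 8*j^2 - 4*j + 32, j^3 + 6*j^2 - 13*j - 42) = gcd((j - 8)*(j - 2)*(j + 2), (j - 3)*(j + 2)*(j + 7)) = j + 2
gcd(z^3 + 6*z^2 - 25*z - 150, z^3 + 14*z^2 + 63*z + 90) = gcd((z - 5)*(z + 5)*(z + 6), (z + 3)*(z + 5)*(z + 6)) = z^2 + 11*z + 30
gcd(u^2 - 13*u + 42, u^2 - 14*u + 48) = u - 6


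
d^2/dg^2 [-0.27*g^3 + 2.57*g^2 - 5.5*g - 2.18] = 5.14 - 1.62*g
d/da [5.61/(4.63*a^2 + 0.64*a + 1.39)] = (-51.9486*a - 3.5904)/(4.63*a^2 + 0.64*a + 1.39)^2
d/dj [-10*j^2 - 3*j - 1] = -20*j - 3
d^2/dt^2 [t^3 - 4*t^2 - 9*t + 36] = 6*t - 8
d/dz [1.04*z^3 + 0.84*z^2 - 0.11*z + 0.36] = 3.12*z^2 + 1.68*z - 0.11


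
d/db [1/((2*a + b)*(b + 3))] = -(2*a + 2*b + 3)/((2*a + b)^2*(b + 3)^2)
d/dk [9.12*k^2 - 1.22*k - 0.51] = 18.24*k - 1.22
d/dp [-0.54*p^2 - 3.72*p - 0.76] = -1.08*p - 3.72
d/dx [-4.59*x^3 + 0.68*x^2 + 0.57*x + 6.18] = -13.77*x^2 + 1.36*x + 0.57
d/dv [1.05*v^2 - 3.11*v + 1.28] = 2.1*v - 3.11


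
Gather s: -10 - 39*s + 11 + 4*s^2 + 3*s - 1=4*s^2 - 36*s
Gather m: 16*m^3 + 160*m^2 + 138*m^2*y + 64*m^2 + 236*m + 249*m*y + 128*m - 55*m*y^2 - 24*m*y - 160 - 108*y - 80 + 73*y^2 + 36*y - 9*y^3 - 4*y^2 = 16*m^3 + m^2*(138*y + 224) + m*(-55*y^2 + 225*y + 364) - 9*y^3 + 69*y^2 - 72*y - 240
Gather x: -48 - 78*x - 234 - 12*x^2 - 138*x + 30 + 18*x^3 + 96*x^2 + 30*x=18*x^3 + 84*x^2 - 186*x - 252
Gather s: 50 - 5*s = 50 - 5*s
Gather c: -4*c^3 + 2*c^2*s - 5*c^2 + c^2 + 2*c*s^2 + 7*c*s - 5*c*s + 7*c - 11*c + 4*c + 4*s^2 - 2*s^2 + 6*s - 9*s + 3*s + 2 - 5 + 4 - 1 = -4*c^3 + c^2*(2*s - 4) + c*(2*s^2 + 2*s) + 2*s^2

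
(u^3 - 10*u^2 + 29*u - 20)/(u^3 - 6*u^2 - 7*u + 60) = (u - 1)/(u + 3)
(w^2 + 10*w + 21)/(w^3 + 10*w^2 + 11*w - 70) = (w + 3)/(w^2 + 3*w - 10)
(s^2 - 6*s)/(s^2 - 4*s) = (s - 6)/(s - 4)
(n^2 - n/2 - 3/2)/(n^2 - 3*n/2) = (n + 1)/n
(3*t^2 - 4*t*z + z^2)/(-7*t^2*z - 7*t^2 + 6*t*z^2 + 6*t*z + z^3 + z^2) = (-3*t + z)/(7*t*z + 7*t + z^2 + z)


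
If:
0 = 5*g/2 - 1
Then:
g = 2/5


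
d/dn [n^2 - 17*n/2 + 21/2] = 2*n - 17/2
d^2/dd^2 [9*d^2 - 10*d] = 18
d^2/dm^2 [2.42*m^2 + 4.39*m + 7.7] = 4.84000000000000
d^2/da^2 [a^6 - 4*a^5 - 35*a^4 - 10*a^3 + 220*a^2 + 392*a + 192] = 30*a^4 - 80*a^3 - 420*a^2 - 60*a + 440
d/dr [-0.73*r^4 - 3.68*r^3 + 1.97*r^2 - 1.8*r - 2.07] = -2.92*r^3 - 11.04*r^2 + 3.94*r - 1.8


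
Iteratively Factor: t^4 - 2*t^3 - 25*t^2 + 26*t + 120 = (t + 4)*(t^3 - 6*t^2 - t + 30) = (t - 5)*(t + 4)*(t^2 - t - 6) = (t - 5)*(t - 3)*(t + 4)*(t + 2)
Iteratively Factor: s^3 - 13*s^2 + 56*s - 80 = (s - 5)*(s^2 - 8*s + 16) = (s - 5)*(s - 4)*(s - 4)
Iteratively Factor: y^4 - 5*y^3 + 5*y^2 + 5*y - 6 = (y - 3)*(y^3 - 2*y^2 - y + 2) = (y - 3)*(y - 2)*(y^2 - 1) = (y - 3)*(y - 2)*(y - 1)*(y + 1)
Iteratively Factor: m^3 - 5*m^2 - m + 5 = (m - 1)*(m^2 - 4*m - 5) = (m - 1)*(m + 1)*(m - 5)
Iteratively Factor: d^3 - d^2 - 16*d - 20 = (d + 2)*(d^2 - 3*d - 10) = (d - 5)*(d + 2)*(d + 2)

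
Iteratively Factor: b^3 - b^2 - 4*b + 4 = (b - 1)*(b^2 - 4) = (b - 1)*(b + 2)*(b - 2)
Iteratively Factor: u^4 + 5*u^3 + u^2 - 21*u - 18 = (u + 3)*(u^3 + 2*u^2 - 5*u - 6) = (u + 1)*(u + 3)*(u^2 + u - 6) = (u + 1)*(u + 3)^2*(u - 2)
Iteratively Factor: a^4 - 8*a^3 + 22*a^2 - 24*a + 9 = (a - 1)*(a^3 - 7*a^2 + 15*a - 9) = (a - 1)^2*(a^2 - 6*a + 9) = (a - 3)*(a - 1)^2*(a - 3)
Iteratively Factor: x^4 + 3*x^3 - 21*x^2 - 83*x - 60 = (x + 3)*(x^3 - 21*x - 20) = (x - 5)*(x + 3)*(x^2 + 5*x + 4) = (x - 5)*(x + 1)*(x + 3)*(x + 4)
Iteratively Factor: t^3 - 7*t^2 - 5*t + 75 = (t - 5)*(t^2 - 2*t - 15) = (t - 5)*(t + 3)*(t - 5)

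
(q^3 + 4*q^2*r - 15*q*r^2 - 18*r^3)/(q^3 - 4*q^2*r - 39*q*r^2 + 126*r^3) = (q + r)/(q - 7*r)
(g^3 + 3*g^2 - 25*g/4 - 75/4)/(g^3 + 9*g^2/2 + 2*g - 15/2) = (g - 5/2)/(g - 1)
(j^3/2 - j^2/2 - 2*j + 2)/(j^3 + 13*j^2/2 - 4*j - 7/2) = (j^2 - 4)/(2*j^2 + 15*j + 7)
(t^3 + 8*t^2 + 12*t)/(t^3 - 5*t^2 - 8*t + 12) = t*(t + 6)/(t^2 - 7*t + 6)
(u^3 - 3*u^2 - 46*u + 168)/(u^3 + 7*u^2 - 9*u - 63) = (u^2 - 10*u + 24)/(u^2 - 9)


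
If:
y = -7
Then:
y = -7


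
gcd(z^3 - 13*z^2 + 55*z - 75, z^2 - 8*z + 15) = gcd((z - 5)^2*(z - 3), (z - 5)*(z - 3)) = z^2 - 8*z + 15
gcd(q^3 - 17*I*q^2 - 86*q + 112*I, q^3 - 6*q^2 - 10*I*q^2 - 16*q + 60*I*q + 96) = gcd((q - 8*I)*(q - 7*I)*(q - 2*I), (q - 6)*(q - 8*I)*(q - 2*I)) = q^2 - 10*I*q - 16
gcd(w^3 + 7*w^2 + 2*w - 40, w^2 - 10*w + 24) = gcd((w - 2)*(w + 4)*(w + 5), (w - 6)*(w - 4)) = 1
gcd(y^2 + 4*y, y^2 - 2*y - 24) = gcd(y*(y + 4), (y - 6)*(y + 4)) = y + 4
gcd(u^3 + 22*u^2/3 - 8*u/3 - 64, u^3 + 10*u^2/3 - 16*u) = u^2 + 10*u/3 - 16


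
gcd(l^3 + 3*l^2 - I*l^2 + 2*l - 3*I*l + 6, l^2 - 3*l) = 1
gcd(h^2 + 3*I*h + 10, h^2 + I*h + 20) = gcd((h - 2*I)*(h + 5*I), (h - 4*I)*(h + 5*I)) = h + 5*I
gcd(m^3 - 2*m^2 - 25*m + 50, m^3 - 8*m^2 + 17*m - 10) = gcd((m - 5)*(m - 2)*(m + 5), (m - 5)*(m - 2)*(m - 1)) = m^2 - 7*m + 10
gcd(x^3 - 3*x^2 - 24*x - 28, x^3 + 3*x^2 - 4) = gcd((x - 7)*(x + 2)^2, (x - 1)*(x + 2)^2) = x^2 + 4*x + 4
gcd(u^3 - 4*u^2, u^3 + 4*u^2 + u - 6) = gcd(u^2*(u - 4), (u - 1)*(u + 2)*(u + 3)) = 1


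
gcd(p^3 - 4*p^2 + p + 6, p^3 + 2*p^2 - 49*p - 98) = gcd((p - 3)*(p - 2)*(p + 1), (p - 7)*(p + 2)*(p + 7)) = 1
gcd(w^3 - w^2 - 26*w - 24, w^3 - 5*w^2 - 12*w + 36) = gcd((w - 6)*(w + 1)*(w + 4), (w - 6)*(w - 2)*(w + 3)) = w - 6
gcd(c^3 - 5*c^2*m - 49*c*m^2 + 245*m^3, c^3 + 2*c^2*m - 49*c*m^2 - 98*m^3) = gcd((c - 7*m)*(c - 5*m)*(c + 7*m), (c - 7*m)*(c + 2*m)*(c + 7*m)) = c^2 - 49*m^2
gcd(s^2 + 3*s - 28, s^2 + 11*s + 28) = s + 7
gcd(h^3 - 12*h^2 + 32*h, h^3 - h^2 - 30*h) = h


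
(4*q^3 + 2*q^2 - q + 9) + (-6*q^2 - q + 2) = 4*q^3 - 4*q^2 - 2*q + 11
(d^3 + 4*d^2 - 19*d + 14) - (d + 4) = d^3 + 4*d^2 - 20*d + 10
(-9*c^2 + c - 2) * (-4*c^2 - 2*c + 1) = 36*c^4 + 14*c^3 - 3*c^2 + 5*c - 2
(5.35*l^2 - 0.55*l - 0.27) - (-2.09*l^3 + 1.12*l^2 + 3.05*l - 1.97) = 2.09*l^3 + 4.23*l^2 - 3.6*l + 1.7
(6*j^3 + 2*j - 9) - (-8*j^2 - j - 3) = 6*j^3 + 8*j^2 + 3*j - 6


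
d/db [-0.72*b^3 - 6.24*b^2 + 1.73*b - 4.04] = -2.16*b^2 - 12.48*b + 1.73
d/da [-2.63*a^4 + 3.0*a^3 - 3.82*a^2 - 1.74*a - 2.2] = -10.52*a^3 + 9.0*a^2 - 7.64*a - 1.74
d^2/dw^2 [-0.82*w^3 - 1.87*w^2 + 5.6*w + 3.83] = -4.92*w - 3.74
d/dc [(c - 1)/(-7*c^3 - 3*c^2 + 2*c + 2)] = (-7*c^3 - 3*c^2 + 2*c + (c - 1)*(21*c^2 + 6*c - 2) + 2)/(7*c^3 + 3*c^2 - 2*c - 2)^2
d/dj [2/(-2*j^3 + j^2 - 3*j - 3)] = 2*(6*j^2 - 2*j + 3)/(2*j^3 - j^2 + 3*j + 3)^2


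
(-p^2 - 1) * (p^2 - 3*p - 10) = -p^4 + 3*p^3 + 9*p^2 + 3*p + 10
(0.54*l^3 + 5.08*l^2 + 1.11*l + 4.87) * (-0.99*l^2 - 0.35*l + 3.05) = -0.5346*l^5 - 5.2182*l^4 - 1.2299*l^3 + 10.2842*l^2 + 1.681*l + 14.8535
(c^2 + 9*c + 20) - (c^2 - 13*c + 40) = 22*c - 20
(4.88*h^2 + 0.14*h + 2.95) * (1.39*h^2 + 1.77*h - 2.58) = 6.7832*h^4 + 8.8322*h^3 - 8.2421*h^2 + 4.8603*h - 7.611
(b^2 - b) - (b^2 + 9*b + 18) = -10*b - 18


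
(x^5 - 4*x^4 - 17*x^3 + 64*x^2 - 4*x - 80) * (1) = x^5 - 4*x^4 - 17*x^3 + 64*x^2 - 4*x - 80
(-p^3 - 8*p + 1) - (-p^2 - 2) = -p^3 + p^2 - 8*p + 3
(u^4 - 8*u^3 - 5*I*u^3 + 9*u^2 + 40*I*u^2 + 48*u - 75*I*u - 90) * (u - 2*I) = u^5 - 8*u^4 - 7*I*u^4 - u^3 + 56*I*u^3 + 128*u^2 - 93*I*u^2 - 240*u - 96*I*u + 180*I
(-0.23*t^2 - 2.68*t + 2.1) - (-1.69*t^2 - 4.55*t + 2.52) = 1.46*t^2 + 1.87*t - 0.42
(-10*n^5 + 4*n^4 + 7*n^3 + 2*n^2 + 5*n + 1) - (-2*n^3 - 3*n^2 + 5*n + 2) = -10*n^5 + 4*n^4 + 9*n^3 + 5*n^2 - 1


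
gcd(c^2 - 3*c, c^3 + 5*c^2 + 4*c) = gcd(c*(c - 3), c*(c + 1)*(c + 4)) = c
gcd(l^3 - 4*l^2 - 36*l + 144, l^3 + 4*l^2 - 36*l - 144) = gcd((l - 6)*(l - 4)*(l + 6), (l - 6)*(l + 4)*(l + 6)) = l^2 - 36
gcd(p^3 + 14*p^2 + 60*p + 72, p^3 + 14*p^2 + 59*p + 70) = p + 2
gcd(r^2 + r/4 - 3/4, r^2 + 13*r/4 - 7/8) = 1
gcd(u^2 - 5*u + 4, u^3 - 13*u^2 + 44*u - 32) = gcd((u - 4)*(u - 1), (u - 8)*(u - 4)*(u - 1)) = u^2 - 5*u + 4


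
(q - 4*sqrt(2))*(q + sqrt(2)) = q^2 - 3*sqrt(2)*q - 8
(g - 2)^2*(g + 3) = g^3 - g^2 - 8*g + 12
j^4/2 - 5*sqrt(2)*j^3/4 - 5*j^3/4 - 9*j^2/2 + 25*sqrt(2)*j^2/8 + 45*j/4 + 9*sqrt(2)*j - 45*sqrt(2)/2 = (j/2 + sqrt(2))*(j - 5/2)*(j - 3*sqrt(2))*(j - 3*sqrt(2)/2)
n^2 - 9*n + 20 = (n - 5)*(n - 4)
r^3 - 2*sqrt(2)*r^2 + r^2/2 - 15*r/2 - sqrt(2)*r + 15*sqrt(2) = (r - 5/2)*(r + 3)*(r - 2*sqrt(2))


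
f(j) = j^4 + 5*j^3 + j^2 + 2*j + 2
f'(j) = 4*j^3 + 15*j^2 + 2*j + 2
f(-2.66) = -40.29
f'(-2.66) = 27.53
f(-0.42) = 1.00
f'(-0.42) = 3.51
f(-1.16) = -4.97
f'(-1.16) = 13.62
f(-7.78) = 1356.10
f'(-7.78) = -989.28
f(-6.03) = 252.13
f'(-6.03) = -341.67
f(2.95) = 220.70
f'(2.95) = 241.13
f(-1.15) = -4.83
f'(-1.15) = 13.45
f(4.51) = 903.75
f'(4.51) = 683.06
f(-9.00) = 2981.00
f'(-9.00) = -1717.00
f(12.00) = 29546.00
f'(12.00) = 9098.00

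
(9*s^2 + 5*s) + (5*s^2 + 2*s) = 14*s^2 + 7*s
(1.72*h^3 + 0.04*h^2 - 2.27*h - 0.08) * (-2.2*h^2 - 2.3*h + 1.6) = -3.784*h^5 - 4.044*h^4 + 7.654*h^3 + 5.461*h^2 - 3.448*h - 0.128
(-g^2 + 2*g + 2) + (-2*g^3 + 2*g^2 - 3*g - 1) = -2*g^3 + g^2 - g + 1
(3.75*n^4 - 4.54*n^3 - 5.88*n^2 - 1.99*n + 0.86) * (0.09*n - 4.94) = 0.3375*n^5 - 18.9336*n^4 + 21.8984*n^3 + 28.8681*n^2 + 9.908*n - 4.2484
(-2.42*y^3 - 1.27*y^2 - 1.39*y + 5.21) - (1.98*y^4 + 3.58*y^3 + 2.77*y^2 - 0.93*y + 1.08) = -1.98*y^4 - 6.0*y^3 - 4.04*y^2 - 0.46*y + 4.13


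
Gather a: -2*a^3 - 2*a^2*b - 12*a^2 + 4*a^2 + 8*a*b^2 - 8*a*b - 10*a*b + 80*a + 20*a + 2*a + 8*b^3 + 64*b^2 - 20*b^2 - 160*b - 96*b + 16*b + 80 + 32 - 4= -2*a^3 + a^2*(-2*b - 8) + a*(8*b^2 - 18*b + 102) + 8*b^3 + 44*b^2 - 240*b + 108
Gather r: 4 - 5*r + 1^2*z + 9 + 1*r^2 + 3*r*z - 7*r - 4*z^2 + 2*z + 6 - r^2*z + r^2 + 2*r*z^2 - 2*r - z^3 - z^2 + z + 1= r^2*(2 - z) + r*(2*z^2 + 3*z - 14) - z^3 - 5*z^2 + 4*z + 20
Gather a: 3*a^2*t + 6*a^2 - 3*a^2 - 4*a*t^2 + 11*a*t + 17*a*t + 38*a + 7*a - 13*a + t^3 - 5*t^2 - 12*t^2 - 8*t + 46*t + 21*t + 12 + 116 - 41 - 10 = a^2*(3*t + 3) + a*(-4*t^2 + 28*t + 32) + t^3 - 17*t^2 + 59*t + 77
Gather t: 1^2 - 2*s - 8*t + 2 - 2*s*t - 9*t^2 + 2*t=-2*s - 9*t^2 + t*(-2*s - 6) + 3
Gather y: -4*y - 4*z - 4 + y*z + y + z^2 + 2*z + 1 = y*(z - 3) + z^2 - 2*z - 3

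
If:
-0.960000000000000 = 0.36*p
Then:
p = -2.67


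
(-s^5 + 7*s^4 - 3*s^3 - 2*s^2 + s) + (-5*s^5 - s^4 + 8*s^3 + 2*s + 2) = -6*s^5 + 6*s^4 + 5*s^3 - 2*s^2 + 3*s + 2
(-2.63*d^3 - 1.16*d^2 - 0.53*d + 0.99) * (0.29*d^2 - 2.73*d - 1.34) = -0.7627*d^5 + 6.8435*d^4 + 6.5373*d^3 + 3.2884*d^2 - 1.9925*d - 1.3266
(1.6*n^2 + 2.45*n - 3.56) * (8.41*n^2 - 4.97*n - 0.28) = 13.456*n^4 + 12.6525*n^3 - 42.5641*n^2 + 17.0072*n + 0.9968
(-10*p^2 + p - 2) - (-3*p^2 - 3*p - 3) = -7*p^2 + 4*p + 1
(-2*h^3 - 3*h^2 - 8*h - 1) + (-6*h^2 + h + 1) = -2*h^3 - 9*h^2 - 7*h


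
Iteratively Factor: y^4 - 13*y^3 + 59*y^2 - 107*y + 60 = (y - 3)*(y^3 - 10*y^2 + 29*y - 20) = (y - 3)*(y - 1)*(y^2 - 9*y + 20) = (y - 4)*(y - 3)*(y - 1)*(y - 5)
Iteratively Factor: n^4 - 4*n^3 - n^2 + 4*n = (n - 4)*(n^3 - n) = (n - 4)*(n + 1)*(n^2 - n) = (n - 4)*(n - 1)*(n + 1)*(n)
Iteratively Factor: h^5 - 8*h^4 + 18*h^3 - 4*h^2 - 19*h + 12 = (h - 1)*(h^4 - 7*h^3 + 11*h^2 + 7*h - 12) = (h - 1)^2*(h^3 - 6*h^2 + 5*h + 12) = (h - 4)*(h - 1)^2*(h^2 - 2*h - 3) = (h - 4)*(h - 3)*(h - 1)^2*(h + 1)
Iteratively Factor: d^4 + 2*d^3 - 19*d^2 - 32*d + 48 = (d - 1)*(d^3 + 3*d^2 - 16*d - 48) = (d - 1)*(d + 3)*(d^2 - 16) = (d - 1)*(d + 3)*(d + 4)*(d - 4)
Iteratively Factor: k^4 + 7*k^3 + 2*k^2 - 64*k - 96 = (k - 3)*(k^3 + 10*k^2 + 32*k + 32) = (k - 3)*(k + 4)*(k^2 + 6*k + 8) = (k - 3)*(k + 4)^2*(k + 2)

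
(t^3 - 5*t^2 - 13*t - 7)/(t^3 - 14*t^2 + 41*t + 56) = (t + 1)/(t - 8)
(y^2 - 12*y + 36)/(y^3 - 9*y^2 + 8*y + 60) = (y - 6)/(y^2 - 3*y - 10)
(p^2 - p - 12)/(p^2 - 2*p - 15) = (p - 4)/(p - 5)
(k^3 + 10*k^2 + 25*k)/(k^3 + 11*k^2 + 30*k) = (k + 5)/(k + 6)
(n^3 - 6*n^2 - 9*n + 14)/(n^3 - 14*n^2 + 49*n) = (n^2 + n - 2)/(n*(n - 7))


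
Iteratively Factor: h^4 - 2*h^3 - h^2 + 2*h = (h)*(h^3 - 2*h^2 - h + 2) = h*(h + 1)*(h^2 - 3*h + 2) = h*(h - 2)*(h + 1)*(h - 1)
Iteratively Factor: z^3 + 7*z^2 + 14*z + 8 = (z + 4)*(z^2 + 3*z + 2) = (z + 1)*(z + 4)*(z + 2)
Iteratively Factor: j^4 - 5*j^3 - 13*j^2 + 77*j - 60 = (j - 3)*(j^3 - 2*j^2 - 19*j + 20) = (j - 3)*(j + 4)*(j^2 - 6*j + 5) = (j - 5)*(j - 3)*(j + 4)*(j - 1)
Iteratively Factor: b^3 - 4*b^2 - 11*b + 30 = (b + 3)*(b^2 - 7*b + 10) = (b - 2)*(b + 3)*(b - 5)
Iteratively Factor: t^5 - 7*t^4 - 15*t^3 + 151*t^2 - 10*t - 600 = (t - 5)*(t^4 - 2*t^3 - 25*t^2 + 26*t + 120) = (t - 5)*(t + 4)*(t^3 - 6*t^2 - t + 30) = (t - 5)*(t - 3)*(t + 4)*(t^2 - 3*t - 10) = (t - 5)^2*(t - 3)*(t + 4)*(t + 2)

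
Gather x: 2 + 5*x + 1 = 5*x + 3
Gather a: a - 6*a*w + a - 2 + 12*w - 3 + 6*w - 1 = a*(2 - 6*w) + 18*w - 6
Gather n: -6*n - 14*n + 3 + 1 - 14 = -20*n - 10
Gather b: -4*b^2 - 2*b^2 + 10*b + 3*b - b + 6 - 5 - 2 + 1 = -6*b^2 + 12*b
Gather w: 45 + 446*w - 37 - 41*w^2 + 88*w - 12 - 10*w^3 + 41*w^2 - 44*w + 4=-10*w^3 + 490*w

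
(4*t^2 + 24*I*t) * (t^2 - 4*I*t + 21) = 4*t^4 + 8*I*t^3 + 180*t^2 + 504*I*t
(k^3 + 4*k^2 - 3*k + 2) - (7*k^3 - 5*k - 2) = -6*k^3 + 4*k^2 + 2*k + 4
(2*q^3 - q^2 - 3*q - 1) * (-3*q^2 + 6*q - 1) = -6*q^5 + 15*q^4 + q^3 - 14*q^2 - 3*q + 1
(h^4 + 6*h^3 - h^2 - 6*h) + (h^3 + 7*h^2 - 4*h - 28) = h^4 + 7*h^3 + 6*h^2 - 10*h - 28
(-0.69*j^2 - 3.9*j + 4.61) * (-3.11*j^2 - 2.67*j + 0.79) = 2.1459*j^4 + 13.9713*j^3 - 4.4692*j^2 - 15.3897*j + 3.6419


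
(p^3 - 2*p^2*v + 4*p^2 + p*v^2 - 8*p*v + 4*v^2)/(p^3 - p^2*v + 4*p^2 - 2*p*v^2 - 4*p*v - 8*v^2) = (p^2 - 2*p*v + v^2)/(p^2 - p*v - 2*v^2)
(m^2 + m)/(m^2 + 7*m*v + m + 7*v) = m/(m + 7*v)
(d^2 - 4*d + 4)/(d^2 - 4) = (d - 2)/(d + 2)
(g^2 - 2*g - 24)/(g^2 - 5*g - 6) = (g + 4)/(g + 1)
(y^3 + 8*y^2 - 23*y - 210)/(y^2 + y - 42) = (y^2 + y - 30)/(y - 6)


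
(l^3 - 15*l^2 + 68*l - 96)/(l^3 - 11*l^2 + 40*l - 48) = (l - 8)/(l - 4)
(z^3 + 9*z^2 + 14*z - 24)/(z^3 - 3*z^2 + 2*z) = (z^2 + 10*z + 24)/(z*(z - 2))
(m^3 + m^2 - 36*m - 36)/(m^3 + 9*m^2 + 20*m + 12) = (m - 6)/(m + 2)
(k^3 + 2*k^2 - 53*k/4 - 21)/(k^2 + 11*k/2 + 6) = k - 7/2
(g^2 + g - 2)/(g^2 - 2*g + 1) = (g + 2)/(g - 1)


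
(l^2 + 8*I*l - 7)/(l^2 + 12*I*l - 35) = (l + I)/(l + 5*I)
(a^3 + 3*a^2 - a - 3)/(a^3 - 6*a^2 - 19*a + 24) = (a + 1)/(a - 8)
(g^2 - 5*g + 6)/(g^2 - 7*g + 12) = (g - 2)/(g - 4)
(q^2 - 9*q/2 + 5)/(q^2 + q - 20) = (q^2 - 9*q/2 + 5)/(q^2 + q - 20)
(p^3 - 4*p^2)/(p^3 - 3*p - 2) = p^2*(4 - p)/(-p^3 + 3*p + 2)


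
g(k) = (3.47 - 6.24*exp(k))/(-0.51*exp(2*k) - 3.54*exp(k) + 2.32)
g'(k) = (3.47 - 6.24*exp(k))*(1.02*exp(2*k) + 3.54*exp(k))/(-0.51*exp(2*k) - 3.54*exp(k) + 2.32)^2 - 6.24*exp(k)/(-0.51*exp(2*k) - 3.54*exp(k) + 2.32)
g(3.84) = 0.23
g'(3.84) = -0.20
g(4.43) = 0.13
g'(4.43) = -0.12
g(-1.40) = 1.36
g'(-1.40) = -0.19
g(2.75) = 0.53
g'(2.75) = -0.36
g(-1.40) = 1.36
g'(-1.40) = -0.19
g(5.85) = 0.03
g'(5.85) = -0.03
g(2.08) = 0.79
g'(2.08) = -0.41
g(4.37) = 0.14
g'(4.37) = -0.13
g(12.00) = 0.00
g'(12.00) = 0.00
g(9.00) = 0.00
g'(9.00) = 0.00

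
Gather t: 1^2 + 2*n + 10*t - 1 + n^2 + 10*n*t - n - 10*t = n^2 + 10*n*t + n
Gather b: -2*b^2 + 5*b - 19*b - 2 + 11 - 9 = -2*b^2 - 14*b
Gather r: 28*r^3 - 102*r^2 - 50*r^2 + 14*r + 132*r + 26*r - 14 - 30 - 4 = 28*r^3 - 152*r^2 + 172*r - 48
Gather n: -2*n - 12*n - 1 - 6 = -14*n - 7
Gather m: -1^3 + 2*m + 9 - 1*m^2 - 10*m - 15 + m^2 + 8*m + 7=0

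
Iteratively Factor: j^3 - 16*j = (j)*(j^2 - 16) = j*(j + 4)*(j - 4)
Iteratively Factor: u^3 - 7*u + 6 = (u - 2)*(u^2 + 2*u - 3) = (u - 2)*(u - 1)*(u + 3)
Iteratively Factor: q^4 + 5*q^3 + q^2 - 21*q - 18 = (q - 2)*(q^3 + 7*q^2 + 15*q + 9) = (q - 2)*(q + 1)*(q^2 + 6*q + 9) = (q - 2)*(q + 1)*(q + 3)*(q + 3)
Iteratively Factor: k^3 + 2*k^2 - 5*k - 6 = (k + 3)*(k^2 - k - 2) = (k + 1)*(k + 3)*(k - 2)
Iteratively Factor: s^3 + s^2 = (s + 1)*(s^2) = s*(s + 1)*(s)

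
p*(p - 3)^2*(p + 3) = p^4 - 3*p^3 - 9*p^2 + 27*p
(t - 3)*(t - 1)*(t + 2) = t^3 - 2*t^2 - 5*t + 6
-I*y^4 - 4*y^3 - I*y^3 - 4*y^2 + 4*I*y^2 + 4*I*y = y*(y - 2*I)^2*(-I*y - I)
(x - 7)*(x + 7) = x^2 - 49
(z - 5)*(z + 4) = z^2 - z - 20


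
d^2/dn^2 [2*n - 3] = 0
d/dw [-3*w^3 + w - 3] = 1 - 9*w^2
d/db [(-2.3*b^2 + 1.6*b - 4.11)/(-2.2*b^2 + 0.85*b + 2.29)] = (1.565*b^2 - 28.618*b + 7.1575)/(4.84*b^4 - 3.74*b^3 - 9.3535*b^2 + 3.893*b + 5.2441)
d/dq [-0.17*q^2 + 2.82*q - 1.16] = 2.82 - 0.34*q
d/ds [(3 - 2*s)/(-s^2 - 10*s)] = 2*(-s^2 + 3*s + 15)/(s^2*(s^2 + 20*s + 100))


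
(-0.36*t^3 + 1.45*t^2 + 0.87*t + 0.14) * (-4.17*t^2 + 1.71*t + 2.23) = 1.5012*t^5 - 6.6621*t^4 - 1.9512*t^3 + 4.1374*t^2 + 2.1795*t + 0.3122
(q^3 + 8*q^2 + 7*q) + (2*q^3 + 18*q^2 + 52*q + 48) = 3*q^3 + 26*q^2 + 59*q + 48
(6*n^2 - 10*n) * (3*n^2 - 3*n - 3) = 18*n^4 - 48*n^3 + 12*n^2 + 30*n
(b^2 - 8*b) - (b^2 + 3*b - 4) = 4 - 11*b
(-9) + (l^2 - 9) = l^2 - 18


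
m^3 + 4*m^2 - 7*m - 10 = (m - 2)*(m + 1)*(m + 5)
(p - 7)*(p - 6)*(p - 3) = p^3 - 16*p^2 + 81*p - 126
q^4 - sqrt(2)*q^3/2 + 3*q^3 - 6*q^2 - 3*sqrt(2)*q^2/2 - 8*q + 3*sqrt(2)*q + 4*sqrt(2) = (q - 2)*(q + 1)*(q + 4)*(q - sqrt(2)/2)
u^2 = u^2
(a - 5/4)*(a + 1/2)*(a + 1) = a^3 + a^2/4 - 11*a/8 - 5/8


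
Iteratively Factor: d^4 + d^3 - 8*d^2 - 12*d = (d)*(d^3 + d^2 - 8*d - 12) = d*(d + 2)*(d^2 - d - 6) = d*(d + 2)^2*(d - 3)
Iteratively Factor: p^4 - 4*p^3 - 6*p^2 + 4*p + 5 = (p - 5)*(p^3 + p^2 - p - 1) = (p - 5)*(p - 1)*(p^2 + 2*p + 1) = (p - 5)*(p - 1)*(p + 1)*(p + 1)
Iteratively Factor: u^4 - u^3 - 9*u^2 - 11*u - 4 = (u + 1)*(u^3 - 2*u^2 - 7*u - 4) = (u - 4)*(u + 1)*(u^2 + 2*u + 1) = (u - 4)*(u + 1)^2*(u + 1)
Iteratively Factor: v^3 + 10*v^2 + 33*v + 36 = (v + 3)*(v^2 + 7*v + 12) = (v + 3)*(v + 4)*(v + 3)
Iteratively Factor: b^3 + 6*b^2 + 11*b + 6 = (b + 3)*(b^2 + 3*b + 2) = (b + 2)*(b + 3)*(b + 1)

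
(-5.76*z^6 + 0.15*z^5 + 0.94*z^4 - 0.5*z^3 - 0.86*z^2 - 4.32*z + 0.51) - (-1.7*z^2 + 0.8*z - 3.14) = -5.76*z^6 + 0.15*z^5 + 0.94*z^4 - 0.5*z^3 + 0.84*z^2 - 5.12*z + 3.65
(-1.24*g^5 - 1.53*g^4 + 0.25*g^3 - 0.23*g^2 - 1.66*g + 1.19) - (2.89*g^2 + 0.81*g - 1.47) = -1.24*g^5 - 1.53*g^4 + 0.25*g^3 - 3.12*g^2 - 2.47*g + 2.66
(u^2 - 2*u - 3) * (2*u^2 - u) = 2*u^4 - 5*u^3 - 4*u^2 + 3*u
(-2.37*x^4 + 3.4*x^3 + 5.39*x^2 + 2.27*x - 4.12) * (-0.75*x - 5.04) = 1.7775*x^5 + 9.3948*x^4 - 21.1785*x^3 - 28.8681*x^2 - 8.3508*x + 20.7648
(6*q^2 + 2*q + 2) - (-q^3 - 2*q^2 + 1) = q^3 + 8*q^2 + 2*q + 1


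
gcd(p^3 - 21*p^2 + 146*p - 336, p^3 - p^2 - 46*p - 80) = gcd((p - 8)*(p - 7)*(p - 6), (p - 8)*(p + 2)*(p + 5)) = p - 8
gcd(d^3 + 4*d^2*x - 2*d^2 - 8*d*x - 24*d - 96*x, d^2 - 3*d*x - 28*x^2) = d + 4*x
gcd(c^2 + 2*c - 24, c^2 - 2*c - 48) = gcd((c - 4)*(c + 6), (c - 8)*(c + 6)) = c + 6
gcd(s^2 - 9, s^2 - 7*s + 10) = 1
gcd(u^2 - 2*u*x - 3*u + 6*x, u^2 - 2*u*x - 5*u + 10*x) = -u + 2*x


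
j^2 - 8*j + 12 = (j - 6)*(j - 2)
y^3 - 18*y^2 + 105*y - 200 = (y - 8)*(y - 5)^2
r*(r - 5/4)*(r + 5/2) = r^3 + 5*r^2/4 - 25*r/8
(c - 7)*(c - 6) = c^2 - 13*c + 42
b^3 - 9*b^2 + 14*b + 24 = (b - 6)*(b - 4)*(b + 1)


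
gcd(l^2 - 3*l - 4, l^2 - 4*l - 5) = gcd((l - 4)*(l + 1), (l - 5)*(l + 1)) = l + 1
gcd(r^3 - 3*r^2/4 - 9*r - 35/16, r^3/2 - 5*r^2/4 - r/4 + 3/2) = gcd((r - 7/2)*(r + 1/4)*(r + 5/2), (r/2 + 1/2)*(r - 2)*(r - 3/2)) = 1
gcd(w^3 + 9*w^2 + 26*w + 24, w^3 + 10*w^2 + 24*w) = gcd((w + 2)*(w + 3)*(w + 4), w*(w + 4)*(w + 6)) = w + 4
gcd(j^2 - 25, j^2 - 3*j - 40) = j + 5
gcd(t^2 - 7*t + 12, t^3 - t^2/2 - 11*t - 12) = t - 4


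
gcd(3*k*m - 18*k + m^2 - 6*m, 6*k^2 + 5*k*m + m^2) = 3*k + m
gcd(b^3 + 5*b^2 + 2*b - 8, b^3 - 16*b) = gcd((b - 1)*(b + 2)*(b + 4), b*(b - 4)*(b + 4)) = b + 4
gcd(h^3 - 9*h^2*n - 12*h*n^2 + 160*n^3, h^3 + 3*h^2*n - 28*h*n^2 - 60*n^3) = h - 5*n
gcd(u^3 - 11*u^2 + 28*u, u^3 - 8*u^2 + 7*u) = u^2 - 7*u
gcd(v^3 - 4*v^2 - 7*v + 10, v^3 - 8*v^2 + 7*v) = v - 1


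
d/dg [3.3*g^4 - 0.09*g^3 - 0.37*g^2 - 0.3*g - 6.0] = 13.2*g^3 - 0.27*g^2 - 0.74*g - 0.3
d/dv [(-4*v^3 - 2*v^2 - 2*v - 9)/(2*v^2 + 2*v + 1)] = 4*(-2*v^4 - 4*v^3 - 3*v^2 + 8*v + 4)/(4*v^4 + 8*v^3 + 8*v^2 + 4*v + 1)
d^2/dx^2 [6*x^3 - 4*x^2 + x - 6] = 36*x - 8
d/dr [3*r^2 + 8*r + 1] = 6*r + 8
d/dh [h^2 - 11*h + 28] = 2*h - 11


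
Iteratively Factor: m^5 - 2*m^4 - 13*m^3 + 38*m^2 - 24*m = (m - 2)*(m^4 - 13*m^2 + 12*m) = (m - 2)*(m + 4)*(m^3 - 4*m^2 + 3*m) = (m - 2)*(m - 1)*(m + 4)*(m^2 - 3*m) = m*(m - 2)*(m - 1)*(m + 4)*(m - 3)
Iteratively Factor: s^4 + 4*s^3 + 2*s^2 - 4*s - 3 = (s + 1)*(s^3 + 3*s^2 - s - 3) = (s + 1)*(s + 3)*(s^2 - 1) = (s + 1)^2*(s + 3)*(s - 1)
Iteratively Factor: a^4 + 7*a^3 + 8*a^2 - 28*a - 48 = (a - 2)*(a^3 + 9*a^2 + 26*a + 24) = (a - 2)*(a + 2)*(a^2 + 7*a + 12) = (a - 2)*(a + 2)*(a + 4)*(a + 3)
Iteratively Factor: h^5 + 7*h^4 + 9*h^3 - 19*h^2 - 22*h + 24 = (h + 4)*(h^4 + 3*h^3 - 3*h^2 - 7*h + 6) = (h + 3)*(h + 4)*(h^3 - 3*h + 2) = (h - 1)*(h + 3)*(h + 4)*(h^2 + h - 2) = (h - 1)^2*(h + 3)*(h + 4)*(h + 2)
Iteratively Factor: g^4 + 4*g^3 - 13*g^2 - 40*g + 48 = (g + 4)*(g^3 - 13*g + 12) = (g + 4)^2*(g^2 - 4*g + 3) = (g - 3)*(g + 4)^2*(g - 1)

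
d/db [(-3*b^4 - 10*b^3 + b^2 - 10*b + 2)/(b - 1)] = (-9*b^4 - 8*b^3 + 31*b^2 - 2*b + 8)/(b^2 - 2*b + 1)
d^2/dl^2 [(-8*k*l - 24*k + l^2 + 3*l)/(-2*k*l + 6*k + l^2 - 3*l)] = 2*((2*k - 2*l + 3)^2*(8*k*l + 24*k - l^2 - 3*l) - (2*k*l - 6*k - l^2 + 3*l)^2 + (2*k*l - 6*k - l^2 + 3*l)*(8*k*l + 24*k - l^2 - 3*l + (-8*k + 2*l + 3)*(2*k - 2*l + 3)))/(2*k*l - 6*k - l^2 + 3*l)^3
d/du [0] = 0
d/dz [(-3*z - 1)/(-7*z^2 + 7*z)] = (-3*z^2 - 2*z + 1)/(7*z^2*(z^2 - 2*z + 1))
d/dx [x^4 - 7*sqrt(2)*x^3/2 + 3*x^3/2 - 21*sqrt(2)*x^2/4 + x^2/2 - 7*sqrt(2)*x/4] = 4*x^3 - 21*sqrt(2)*x^2/2 + 9*x^2/2 - 21*sqrt(2)*x/2 + x - 7*sqrt(2)/4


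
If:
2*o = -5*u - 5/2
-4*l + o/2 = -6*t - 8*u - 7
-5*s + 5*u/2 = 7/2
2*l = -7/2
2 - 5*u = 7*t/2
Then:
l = -7/4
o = -1240/51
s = 3991/1020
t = -643/51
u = 941/102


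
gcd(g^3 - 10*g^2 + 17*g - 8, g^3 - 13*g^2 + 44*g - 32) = g^2 - 9*g + 8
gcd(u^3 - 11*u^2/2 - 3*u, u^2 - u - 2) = 1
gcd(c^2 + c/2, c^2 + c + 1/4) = c + 1/2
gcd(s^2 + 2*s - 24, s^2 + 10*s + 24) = s + 6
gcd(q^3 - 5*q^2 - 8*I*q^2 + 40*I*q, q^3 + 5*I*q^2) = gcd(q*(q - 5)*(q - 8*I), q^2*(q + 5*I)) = q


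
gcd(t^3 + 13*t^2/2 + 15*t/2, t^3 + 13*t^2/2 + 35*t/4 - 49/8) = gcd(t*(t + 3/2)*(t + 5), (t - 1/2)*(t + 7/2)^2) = 1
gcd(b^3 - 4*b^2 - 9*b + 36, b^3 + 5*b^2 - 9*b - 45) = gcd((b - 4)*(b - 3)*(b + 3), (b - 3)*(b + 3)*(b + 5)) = b^2 - 9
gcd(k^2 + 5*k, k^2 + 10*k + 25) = k + 5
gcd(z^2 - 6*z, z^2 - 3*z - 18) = z - 6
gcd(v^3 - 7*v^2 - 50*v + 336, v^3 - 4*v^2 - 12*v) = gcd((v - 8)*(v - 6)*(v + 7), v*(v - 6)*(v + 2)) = v - 6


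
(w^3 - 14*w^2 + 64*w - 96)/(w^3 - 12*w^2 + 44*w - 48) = (w - 4)/(w - 2)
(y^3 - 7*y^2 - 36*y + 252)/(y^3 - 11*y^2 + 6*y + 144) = (y^2 - y - 42)/(y^2 - 5*y - 24)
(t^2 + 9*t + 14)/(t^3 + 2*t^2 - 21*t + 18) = (t^2 + 9*t + 14)/(t^3 + 2*t^2 - 21*t + 18)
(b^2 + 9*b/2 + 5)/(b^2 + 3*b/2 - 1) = (2*b + 5)/(2*b - 1)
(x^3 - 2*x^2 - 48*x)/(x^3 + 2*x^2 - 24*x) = (x - 8)/(x - 4)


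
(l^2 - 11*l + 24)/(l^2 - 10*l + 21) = (l - 8)/(l - 7)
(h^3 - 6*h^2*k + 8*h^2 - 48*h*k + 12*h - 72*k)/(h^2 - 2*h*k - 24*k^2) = (h^2 + 8*h + 12)/(h + 4*k)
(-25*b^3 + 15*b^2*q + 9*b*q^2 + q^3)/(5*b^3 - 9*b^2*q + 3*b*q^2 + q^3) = (5*b + q)/(-b + q)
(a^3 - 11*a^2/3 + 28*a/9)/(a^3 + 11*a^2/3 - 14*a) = (a - 4/3)/(a + 6)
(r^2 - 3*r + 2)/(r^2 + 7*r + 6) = (r^2 - 3*r + 2)/(r^2 + 7*r + 6)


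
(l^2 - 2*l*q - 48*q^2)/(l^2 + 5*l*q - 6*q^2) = (-l + 8*q)/(-l + q)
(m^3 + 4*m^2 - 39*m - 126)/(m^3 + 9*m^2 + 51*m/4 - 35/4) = 4*(m^2 - 3*m - 18)/(4*m^2 + 8*m - 5)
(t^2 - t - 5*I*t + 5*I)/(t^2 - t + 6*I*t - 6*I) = (t - 5*I)/(t + 6*I)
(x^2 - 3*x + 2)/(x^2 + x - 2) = (x - 2)/(x + 2)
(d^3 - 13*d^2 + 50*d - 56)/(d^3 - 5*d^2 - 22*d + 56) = (d - 4)/(d + 4)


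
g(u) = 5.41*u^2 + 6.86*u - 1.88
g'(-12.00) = -122.98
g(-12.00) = 694.84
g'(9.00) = 104.24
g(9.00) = 498.07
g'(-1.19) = -6.02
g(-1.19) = -2.38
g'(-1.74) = -11.97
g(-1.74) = 2.56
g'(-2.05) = -15.32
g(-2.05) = 6.79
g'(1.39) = 21.90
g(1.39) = 18.11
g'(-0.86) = -2.45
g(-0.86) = -3.78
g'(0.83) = 15.84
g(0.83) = 7.54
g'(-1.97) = -14.46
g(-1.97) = 5.60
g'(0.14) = 8.37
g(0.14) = -0.81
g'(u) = 10.82*u + 6.86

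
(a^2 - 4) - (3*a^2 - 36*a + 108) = -2*a^2 + 36*a - 112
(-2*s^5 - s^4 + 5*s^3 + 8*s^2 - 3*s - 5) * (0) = 0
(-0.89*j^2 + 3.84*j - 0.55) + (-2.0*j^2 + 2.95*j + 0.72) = -2.89*j^2 + 6.79*j + 0.17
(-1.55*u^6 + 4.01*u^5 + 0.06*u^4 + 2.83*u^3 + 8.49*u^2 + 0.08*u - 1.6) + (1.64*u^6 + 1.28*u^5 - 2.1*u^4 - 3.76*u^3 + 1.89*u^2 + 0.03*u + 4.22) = 0.0899999999999999*u^6 + 5.29*u^5 - 2.04*u^4 - 0.93*u^3 + 10.38*u^2 + 0.11*u + 2.62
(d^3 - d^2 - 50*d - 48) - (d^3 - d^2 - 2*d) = -48*d - 48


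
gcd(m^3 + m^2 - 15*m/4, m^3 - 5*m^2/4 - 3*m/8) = m^2 - 3*m/2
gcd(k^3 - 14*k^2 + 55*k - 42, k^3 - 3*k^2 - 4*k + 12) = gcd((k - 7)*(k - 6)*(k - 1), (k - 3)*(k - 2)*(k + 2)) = 1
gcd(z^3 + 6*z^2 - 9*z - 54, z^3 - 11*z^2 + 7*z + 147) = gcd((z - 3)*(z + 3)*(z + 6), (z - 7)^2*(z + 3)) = z + 3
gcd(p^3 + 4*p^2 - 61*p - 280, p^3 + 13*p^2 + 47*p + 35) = p^2 + 12*p + 35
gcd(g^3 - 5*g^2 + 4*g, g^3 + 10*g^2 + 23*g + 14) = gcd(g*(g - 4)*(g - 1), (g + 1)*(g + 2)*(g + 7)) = 1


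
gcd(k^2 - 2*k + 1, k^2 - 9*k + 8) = k - 1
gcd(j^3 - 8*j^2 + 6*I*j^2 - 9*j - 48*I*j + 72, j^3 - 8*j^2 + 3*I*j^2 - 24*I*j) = j^2 + j*(-8 + 3*I) - 24*I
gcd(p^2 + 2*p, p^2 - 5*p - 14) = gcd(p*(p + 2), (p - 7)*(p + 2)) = p + 2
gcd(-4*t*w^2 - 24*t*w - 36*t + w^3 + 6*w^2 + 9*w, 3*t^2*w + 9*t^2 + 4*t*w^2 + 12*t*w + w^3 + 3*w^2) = w + 3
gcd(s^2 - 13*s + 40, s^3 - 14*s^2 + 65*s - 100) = s - 5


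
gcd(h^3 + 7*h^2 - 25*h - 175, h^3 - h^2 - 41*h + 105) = h^2 + 2*h - 35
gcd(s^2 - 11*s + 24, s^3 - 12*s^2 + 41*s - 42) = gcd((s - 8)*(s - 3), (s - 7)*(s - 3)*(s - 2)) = s - 3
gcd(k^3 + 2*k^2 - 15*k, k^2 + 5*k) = k^2 + 5*k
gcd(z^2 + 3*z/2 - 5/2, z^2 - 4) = 1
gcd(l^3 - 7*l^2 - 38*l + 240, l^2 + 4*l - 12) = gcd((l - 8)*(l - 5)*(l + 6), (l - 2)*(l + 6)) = l + 6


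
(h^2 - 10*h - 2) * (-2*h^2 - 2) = -2*h^4 + 20*h^3 + 2*h^2 + 20*h + 4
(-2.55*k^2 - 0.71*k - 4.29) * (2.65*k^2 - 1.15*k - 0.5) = -6.7575*k^4 + 1.051*k^3 - 9.277*k^2 + 5.2885*k + 2.145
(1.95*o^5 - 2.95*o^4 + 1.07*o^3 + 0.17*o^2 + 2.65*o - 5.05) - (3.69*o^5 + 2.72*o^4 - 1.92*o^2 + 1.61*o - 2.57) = -1.74*o^5 - 5.67*o^4 + 1.07*o^3 + 2.09*o^2 + 1.04*o - 2.48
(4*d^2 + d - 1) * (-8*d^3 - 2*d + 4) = -32*d^5 - 8*d^4 + 14*d^2 + 6*d - 4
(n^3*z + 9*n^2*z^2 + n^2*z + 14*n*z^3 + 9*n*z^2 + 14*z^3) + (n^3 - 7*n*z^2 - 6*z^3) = n^3*z + n^3 + 9*n^2*z^2 + n^2*z + 14*n*z^3 + 2*n*z^2 + 8*z^3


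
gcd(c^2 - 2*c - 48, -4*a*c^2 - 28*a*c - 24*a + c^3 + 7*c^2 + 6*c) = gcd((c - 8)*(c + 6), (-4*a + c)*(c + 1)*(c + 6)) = c + 6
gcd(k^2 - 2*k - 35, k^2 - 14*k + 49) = k - 7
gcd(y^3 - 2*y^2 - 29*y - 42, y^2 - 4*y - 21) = y^2 - 4*y - 21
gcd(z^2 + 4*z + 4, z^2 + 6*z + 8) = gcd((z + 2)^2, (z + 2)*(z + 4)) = z + 2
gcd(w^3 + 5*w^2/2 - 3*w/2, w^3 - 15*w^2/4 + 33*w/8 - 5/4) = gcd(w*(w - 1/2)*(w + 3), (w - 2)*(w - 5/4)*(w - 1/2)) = w - 1/2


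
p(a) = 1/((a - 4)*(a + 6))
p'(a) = -1/((a - 4)*(a + 6)^2) - 1/((a - 4)^2*(a + 6)) = 2*(-a - 1)/(a^4 + 4*a^3 - 44*a^2 - 96*a + 576)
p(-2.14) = -0.04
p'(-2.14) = 0.00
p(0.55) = -0.04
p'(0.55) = -0.01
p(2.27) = -0.07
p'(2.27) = -0.03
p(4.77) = 0.12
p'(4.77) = -0.17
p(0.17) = -0.04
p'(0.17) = -0.00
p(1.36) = -0.05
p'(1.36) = -0.01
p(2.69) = -0.09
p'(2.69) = -0.06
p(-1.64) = -0.04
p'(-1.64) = 0.00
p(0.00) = -0.04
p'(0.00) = 0.00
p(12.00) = 0.01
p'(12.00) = 0.00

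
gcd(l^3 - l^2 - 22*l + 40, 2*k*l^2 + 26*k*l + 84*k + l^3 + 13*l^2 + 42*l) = 1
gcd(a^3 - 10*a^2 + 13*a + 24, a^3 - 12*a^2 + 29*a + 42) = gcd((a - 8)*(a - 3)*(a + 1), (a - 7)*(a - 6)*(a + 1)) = a + 1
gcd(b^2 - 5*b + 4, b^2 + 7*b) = 1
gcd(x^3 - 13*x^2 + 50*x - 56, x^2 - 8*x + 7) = x - 7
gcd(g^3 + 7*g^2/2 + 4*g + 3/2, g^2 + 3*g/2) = g + 3/2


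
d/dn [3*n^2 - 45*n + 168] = 6*n - 45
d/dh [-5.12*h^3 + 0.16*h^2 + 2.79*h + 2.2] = -15.36*h^2 + 0.32*h + 2.79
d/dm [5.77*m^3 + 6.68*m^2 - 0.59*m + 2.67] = 17.31*m^2 + 13.36*m - 0.59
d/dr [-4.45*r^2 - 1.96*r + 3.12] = -8.9*r - 1.96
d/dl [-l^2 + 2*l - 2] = 2 - 2*l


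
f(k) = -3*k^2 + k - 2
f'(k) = 1 - 6*k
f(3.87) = -43.06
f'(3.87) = -22.22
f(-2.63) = -25.38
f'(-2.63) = 16.78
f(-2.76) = -27.61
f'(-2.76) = 17.56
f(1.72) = -9.16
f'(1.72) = -9.32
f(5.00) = -72.00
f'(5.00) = -29.00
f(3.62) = -37.69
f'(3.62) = -20.72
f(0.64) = -2.59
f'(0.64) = -2.84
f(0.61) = -2.51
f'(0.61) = -2.66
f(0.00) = -2.00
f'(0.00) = 1.00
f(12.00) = -422.00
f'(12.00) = -71.00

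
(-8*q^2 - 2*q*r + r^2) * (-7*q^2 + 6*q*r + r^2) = 56*q^4 - 34*q^3*r - 27*q^2*r^2 + 4*q*r^3 + r^4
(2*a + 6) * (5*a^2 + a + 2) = 10*a^3 + 32*a^2 + 10*a + 12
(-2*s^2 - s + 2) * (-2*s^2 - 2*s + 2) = 4*s^4 + 6*s^3 - 6*s^2 - 6*s + 4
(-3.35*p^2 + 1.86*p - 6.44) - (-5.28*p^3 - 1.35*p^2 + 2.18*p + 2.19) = 5.28*p^3 - 2.0*p^2 - 0.32*p - 8.63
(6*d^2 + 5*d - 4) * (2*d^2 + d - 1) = 12*d^4 + 16*d^3 - 9*d^2 - 9*d + 4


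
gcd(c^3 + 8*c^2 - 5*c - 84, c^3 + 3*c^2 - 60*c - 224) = c^2 + 11*c + 28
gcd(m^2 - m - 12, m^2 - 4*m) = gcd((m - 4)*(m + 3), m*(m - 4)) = m - 4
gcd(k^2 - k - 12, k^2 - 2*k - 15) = k + 3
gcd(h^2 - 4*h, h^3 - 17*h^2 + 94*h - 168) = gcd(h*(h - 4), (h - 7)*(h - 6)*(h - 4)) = h - 4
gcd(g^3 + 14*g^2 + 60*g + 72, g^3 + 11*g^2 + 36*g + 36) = g^2 + 8*g + 12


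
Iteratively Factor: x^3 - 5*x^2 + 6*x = (x - 2)*(x^2 - 3*x) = (x - 3)*(x - 2)*(x)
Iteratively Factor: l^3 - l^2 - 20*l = (l)*(l^2 - l - 20) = l*(l + 4)*(l - 5)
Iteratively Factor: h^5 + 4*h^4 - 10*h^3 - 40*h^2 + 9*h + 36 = (h + 4)*(h^4 - 10*h^2 + 9) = (h + 3)*(h + 4)*(h^3 - 3*h^2 - h + 3) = (h - 1)*(h + 3)*(h + 4)*(h^2 - 2*h - 3) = (h - 3)*(h - 1)*(h + 3)*(h + 4)*(h + 1)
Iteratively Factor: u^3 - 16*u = (u + 4)*(u^2 - 4*u) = (u - 4)*(u + 4)*(u)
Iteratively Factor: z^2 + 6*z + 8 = (z + 2)*(z + 4)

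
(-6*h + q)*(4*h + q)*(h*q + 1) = -24*h^3*q - 2*h^2*q^2 - 24*h^2 + h*q^3 - 2*h*q + q^2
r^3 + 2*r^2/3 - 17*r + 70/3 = (r - 7/3)*(r - 2)*(r + 5)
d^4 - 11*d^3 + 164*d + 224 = (d - 8)*(d - 7)*(d + 2)^2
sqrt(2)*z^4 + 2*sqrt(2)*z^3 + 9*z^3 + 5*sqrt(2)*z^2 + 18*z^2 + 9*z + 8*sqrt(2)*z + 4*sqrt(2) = (z + 1)^2*(z + 4*sqrt(2))*(sqrt(2)*z + 1)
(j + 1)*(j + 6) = j^2 + 7*j + 6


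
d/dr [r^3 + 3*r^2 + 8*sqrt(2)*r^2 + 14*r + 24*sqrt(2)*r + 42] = 3*r^2 + 6*r + 16*sqrt(2)*r + 14 + 24*sqrt(2)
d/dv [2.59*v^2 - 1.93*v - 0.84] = 5.18*v - 1.93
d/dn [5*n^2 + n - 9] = 10*n + 1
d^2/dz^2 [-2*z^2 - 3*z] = -4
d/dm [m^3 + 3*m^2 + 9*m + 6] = 3*m^2 + 6*m + 9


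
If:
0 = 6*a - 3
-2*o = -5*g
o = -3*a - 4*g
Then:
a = 1/2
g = -3/13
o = -15/26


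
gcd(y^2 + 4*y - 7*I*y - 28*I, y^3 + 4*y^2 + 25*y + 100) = y + 4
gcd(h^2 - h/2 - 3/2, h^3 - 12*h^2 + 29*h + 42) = h + 1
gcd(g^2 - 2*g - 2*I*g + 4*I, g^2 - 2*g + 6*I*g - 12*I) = g - 2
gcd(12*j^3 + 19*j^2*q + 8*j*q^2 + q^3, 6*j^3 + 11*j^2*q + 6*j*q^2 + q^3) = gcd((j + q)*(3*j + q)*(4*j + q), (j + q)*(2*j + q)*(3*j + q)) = 3*j^2 + 4*j*q + q^2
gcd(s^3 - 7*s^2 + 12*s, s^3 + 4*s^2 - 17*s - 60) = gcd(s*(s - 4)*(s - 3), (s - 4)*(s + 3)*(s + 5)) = s - 4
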